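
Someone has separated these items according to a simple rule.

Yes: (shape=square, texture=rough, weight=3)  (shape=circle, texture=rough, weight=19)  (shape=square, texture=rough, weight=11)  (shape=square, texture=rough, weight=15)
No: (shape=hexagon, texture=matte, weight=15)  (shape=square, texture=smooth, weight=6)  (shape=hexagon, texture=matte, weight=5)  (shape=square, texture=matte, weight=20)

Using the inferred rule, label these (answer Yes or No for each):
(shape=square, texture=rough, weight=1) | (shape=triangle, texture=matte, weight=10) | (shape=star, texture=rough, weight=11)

The distinguishing property — texture is rough — holds for all the 'Yes' cases and none of the 'No' cases.
(shape=square, texture=rough, weight=1): texture is rough — checks out, so Yes. (shape=triangle, texture=matte, weight=10): texture is matte — doesn't match, so No. (shape=star, texture=rough, weight=11): texture is rough — checks out, so Yes.

Yes, No, Yes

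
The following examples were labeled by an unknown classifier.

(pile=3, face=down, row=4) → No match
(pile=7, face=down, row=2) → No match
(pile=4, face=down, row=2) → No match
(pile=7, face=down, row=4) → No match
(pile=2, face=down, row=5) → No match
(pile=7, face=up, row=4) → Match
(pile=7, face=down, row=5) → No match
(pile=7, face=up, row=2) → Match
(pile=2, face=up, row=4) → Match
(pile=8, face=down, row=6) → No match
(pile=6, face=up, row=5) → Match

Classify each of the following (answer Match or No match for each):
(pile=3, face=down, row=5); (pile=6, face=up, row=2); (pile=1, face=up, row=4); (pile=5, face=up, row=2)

No match, Match, Match, Match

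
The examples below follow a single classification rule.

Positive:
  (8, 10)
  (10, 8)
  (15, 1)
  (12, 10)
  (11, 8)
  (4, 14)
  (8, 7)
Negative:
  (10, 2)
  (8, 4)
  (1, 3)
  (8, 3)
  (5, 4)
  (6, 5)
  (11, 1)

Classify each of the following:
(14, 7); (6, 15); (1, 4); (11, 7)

Positive, Positive, Negative, Positive

Every 'Positive' example satisfies: sum ≥ 15. None of the 'Negative' examples do.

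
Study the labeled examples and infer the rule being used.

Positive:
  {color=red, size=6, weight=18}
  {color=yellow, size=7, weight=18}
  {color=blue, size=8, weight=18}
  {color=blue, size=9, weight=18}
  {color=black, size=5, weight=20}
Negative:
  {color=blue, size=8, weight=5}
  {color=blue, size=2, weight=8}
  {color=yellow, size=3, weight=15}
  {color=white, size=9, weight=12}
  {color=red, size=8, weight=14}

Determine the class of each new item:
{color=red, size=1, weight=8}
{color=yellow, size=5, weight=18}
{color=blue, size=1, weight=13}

All 'Positive' examples share one property — weight ≥ 18 — and every 'Negative' example lacks it.
{color=red, size=1, weight=8}: Negative (weight = 8).
{color=yellow, size=5, weight=18}: Positive (weight = 18).
{color=blue, size=1, weight=13}: Negative (weight = 13).

Negative, Positive, Negative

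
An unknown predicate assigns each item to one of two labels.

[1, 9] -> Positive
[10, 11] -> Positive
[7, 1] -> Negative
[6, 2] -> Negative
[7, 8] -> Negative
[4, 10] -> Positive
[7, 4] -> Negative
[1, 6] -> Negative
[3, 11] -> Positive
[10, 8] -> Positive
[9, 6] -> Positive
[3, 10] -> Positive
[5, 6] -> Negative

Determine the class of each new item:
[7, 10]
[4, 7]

Positive, Negative

The classifier is using: max ≥ 9.
[7, 10]: max 10 — passes, so Positive. [4, 7]: max 7 — fails the rule, so Negative.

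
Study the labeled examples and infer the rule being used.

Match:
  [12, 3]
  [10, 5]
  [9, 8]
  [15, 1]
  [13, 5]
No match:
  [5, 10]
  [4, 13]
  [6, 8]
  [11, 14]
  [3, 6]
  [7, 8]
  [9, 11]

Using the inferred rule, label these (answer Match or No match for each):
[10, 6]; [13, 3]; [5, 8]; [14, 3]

Match, Match, No match, Match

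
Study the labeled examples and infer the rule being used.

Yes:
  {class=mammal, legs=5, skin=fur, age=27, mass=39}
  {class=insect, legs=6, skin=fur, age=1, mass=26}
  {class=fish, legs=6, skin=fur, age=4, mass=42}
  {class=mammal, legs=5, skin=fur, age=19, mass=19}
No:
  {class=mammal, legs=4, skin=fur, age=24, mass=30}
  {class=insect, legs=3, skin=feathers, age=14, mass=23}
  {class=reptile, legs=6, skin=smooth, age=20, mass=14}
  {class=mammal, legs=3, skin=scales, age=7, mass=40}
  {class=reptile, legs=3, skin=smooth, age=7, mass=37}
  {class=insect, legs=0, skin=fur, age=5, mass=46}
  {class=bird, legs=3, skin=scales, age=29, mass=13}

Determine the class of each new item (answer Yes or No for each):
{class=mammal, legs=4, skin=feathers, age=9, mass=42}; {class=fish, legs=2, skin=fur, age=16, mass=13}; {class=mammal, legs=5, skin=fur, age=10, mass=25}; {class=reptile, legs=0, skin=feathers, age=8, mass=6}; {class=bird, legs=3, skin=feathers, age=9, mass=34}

No, No, Yes, No, No

The simplest hypothesis consistent with all the labels is: skin is fur AND legs ≥ 5.
{class=mammal, legs=4, skin=feathers, age=9, mass=42}: skin is feathers, legs = 4, fails the rule → No. {class=fish, legs=2, skin=fur, age=16, mass=13}: skin is fur, legs = 2, fails the rule → No. {class=mammal, legs=5, skin=fur, age=10, mass=25}: skin is fur, legs = 5, passes → Yes. {class=reptile, legs=0, skin=feathers, age=8, mass=6}: skin is feathers, legs = 0, fails the rule → No. {class=bird, legs=3, skin=feathers, age=9, mass=34}: skin is feathers, legs = 3, fails the rule → No.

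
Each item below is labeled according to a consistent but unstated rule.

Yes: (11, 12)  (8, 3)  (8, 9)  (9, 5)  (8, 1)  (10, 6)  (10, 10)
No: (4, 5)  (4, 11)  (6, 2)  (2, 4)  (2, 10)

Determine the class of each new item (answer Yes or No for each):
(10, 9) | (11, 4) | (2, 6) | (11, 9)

Yes, Yes, No, Yes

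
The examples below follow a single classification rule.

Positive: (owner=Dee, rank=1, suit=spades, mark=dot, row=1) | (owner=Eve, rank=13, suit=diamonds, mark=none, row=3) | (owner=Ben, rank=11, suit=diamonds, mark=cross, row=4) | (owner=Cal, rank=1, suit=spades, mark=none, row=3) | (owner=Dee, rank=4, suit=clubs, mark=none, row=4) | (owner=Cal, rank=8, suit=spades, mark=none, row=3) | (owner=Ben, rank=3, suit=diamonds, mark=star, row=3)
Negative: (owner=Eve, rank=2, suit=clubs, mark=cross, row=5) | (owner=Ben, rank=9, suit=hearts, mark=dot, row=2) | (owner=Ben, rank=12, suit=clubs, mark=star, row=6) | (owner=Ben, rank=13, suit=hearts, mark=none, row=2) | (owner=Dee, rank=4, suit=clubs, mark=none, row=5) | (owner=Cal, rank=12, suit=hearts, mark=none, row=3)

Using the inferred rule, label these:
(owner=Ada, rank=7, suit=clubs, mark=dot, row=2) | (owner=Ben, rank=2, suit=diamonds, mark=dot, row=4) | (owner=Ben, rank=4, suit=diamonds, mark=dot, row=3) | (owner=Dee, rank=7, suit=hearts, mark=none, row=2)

Positive, Positive, Positive, Negative

One predicate separates the groups cleanly: suit is not hearts AND row ≤ 4.
(owner=Ada, rank=7, suit=clubs, mark=dot, row=2): Positive (suit is clubs, row = 2).
(owner=Ben, rank=2, suit=diamonds, mark=dot, row=4): Positive (suit is diamonds, row = 4).
(owner=Ben, rank=4, suit=diamonds, mark=dot, row=3): Positive (suit is diamonds, row = 3).
(owner=Dee, rank=7, suit=hearts, mark=none, row=2): Negative (suit is hearts, row = 2).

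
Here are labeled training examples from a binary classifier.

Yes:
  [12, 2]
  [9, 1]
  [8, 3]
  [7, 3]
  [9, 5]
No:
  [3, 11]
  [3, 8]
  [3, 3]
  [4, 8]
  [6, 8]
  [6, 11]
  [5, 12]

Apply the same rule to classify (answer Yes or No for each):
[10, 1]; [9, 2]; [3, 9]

The classifier is using: first > second.
[10, 1] — 10 > 1, hence Yes. [9, 2] — 9 > 2, hence Yes. [3, 9] — 3 < 9, hence No.

Yes, Yes, No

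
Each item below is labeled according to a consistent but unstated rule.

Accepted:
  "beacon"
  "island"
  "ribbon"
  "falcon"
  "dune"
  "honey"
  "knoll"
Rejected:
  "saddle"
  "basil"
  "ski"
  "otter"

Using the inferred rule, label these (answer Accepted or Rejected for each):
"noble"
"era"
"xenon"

Accepted, Rejected, Accepted

A rule that fits every label: contains 'n' — true of each 'Accepted' example, false of each 'Rejected' one.
"noble": has 'n', matches → Accepted. "era": no 'n', does not fit → Rejected. "xenon": has 'n', matches → Accepted.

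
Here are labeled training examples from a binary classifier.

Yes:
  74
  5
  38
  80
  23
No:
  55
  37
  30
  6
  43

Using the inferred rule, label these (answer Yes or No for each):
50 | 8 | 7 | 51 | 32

Yes, Yes, No, No, Yes

Every 'Yes' example satisfies: ≡ 2 (mod 3). None of the 'No' examples do.
50: 50 mod 3 = 2 — checks out, so Yes.
8: 8 mod 3 = 2 — checks out, so Yes.
7: 7 mod 3 = 1 — fails this test, so No.
51: 51 mod 3 = 0 — fails this test, so No.
32: 32 mod 3 = 2 — checks out, so Yes.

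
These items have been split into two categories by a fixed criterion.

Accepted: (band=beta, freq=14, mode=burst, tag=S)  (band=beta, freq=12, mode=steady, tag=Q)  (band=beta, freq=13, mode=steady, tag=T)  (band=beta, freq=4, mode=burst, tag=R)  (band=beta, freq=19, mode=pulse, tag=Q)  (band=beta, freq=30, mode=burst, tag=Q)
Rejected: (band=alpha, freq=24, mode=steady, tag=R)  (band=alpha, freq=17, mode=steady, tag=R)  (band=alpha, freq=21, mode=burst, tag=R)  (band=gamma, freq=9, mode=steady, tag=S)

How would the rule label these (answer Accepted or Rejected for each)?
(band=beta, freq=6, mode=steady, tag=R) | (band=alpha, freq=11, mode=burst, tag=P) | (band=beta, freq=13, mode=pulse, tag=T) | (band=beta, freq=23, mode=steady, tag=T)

Accepted, Rejected, Accepted, Accepted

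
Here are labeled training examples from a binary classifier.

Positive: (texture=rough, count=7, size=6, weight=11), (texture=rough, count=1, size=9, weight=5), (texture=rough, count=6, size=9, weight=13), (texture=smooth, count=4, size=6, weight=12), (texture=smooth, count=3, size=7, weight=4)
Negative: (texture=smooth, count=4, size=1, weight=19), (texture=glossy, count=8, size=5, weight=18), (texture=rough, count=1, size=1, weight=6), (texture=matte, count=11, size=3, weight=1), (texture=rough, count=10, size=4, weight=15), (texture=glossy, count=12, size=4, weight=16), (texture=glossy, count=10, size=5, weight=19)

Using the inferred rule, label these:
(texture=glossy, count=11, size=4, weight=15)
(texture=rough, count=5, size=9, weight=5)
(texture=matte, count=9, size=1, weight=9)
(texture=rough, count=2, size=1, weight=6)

Negative, Positive, Negative, Negative

A rule that fits every label: size ≥ 6 — true of each 'Positive' example, false of each 'Negative' one.
(texture=glossy, count=11, size=4, weight=15): size = 4, doesn't qualify → Negative.
(texture=rough, count=5, size=9, weight=5): size = 9, fits → Positive.
(texture=matte, count=9, size=1, weight=9): size = 1, doesn't qualify → Negative.
(texture=rough, count=2, size=1, weight=6): size = 1, doesn't qualify → Negative.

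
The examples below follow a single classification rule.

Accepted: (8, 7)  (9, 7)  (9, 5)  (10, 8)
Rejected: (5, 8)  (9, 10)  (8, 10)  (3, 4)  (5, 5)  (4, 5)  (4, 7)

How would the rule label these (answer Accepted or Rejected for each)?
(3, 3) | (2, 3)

Rejected, Rejected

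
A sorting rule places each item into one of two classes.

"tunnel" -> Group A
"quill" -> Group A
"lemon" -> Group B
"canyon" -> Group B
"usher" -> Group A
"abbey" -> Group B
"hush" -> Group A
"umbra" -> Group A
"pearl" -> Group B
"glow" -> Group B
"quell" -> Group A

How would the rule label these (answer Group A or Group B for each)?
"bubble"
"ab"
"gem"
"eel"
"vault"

Group A, Group B, Group B, Group B, Group A

Rule: contains 'u'. This holds for each 'Group A' example and fails for each 'Group B' one.
"bubble" → has 'u' → Group A.
"ab" → no 'u' → Group B.
"gem" → no 'u' → Group B.
"eel" → no 'u' → Group B.
"vault" → has 'u' → Group A.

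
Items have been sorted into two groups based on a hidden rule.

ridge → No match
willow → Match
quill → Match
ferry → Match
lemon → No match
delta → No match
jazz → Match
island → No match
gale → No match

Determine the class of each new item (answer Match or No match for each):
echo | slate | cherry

Every 'Match' example satisfies: has a double letter. None of the 'No match' examples do.

No match, No match, Match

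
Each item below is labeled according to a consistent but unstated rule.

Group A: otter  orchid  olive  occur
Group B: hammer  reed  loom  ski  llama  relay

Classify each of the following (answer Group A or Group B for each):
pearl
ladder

A rule that fits every label: starts with 'o' — true of each 'Group A' example, false of each 'Group B' one.

Group B, Group B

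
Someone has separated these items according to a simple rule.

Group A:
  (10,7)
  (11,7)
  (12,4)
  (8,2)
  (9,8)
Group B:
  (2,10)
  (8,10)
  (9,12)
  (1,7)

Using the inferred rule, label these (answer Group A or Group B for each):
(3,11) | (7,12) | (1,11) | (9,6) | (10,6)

Group B, Group B, Group B, Group A, Group A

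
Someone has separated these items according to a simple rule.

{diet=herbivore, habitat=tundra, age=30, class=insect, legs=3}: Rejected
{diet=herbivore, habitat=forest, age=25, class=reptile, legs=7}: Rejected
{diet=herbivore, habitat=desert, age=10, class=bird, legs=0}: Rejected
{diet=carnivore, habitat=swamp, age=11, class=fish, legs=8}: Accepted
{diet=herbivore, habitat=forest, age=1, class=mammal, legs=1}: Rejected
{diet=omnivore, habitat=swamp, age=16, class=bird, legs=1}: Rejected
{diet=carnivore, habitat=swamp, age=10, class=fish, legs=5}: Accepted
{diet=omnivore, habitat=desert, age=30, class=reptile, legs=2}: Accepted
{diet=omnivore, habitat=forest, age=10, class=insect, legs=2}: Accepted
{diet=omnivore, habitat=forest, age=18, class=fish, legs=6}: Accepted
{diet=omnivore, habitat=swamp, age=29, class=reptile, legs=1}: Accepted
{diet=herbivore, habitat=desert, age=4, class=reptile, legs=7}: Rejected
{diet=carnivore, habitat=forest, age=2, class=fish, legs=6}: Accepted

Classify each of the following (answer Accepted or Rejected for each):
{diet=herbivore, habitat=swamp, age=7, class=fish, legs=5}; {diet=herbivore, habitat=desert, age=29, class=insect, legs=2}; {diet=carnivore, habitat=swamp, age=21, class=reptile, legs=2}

Rejected, Rejected, Accepted

'Accepted' ⟺ diet is not herbivore AND age ≠ 16.
{diet=herbivore, habitat=swamp, age=7, class=fish, legs=5} — diet is herbivore, age = 7, hence Rejected. {diet=herbivore, habitat=desert, age=29, class=insect, legs=2} — diet is herbivore, age = 29, hence Rejected. {diet=carnivore, habitat=swamp, age=21, class=reptile, legs=2} — diet is carnivore, age = 21, hence Accepted.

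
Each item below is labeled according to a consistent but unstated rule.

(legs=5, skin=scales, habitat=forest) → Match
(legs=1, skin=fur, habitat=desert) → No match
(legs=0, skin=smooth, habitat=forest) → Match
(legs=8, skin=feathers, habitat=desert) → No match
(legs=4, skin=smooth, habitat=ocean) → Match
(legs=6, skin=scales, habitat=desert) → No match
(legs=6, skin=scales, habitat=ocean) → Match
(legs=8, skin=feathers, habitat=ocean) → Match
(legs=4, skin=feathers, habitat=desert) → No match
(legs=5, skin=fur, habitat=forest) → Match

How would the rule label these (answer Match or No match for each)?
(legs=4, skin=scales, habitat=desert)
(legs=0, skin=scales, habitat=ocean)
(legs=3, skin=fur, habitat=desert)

'Match' ⟺ habitat is not desert.
(legs=4, skin=scales, habitat=desert): habitat is desert, does not satisfy this → No match. (legs=0, skin=scales, habitat=ocean): habitat is ocean, matches → Match. (legs=3, skin=fur, habitat=desert): habitat is desert, does not satisfy this → No match.

No match, Match, No match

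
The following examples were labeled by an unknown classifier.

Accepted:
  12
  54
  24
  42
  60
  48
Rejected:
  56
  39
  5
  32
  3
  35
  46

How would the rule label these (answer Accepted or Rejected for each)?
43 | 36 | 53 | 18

Rejected, Accepted, Rejected, Accepted

Rule: multiple of 6. This holds for each 'Accepted' example and fails for each 'Rejected' one.
43: 43 = 6·7 + 1 — doesn't match, so Rejected.
36: 36 = 6·6 — passes, so Accepted.
53: 53 = 6·8 + 5 — doesn't match, so Rejected.
18: 18 = 6·3 — passes, so Accepted.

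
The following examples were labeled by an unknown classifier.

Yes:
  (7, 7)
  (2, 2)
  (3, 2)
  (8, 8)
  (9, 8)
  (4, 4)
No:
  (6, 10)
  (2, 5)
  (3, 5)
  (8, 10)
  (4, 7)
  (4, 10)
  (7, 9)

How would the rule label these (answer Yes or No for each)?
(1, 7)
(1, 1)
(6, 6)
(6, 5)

No, Yes, Yes, Yes

Rule: first ≥ second. This holds for each 'Yes' example and fails for each 'No' one.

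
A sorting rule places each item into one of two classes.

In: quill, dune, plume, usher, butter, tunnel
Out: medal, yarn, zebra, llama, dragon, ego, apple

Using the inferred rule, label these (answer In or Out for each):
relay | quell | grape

Out, In, Out

Checking candidate rules against both groups, what survives is: contains 'u'.
Out: relay, since no 'u'.
In: quell, since has 'u'.
Out: grape, since no 'u'.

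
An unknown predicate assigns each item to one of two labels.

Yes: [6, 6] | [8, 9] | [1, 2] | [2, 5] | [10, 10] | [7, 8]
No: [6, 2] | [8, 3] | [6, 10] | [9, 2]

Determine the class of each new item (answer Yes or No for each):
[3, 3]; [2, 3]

Yes, Yes

Rule: |first − second| ≤ 3. This holds for each 'Yes' example and fails for each 'No' one.
[3, 3] → |3−3| = 0 → Yes. [2, 3] → |2−3| = 1 → Yes.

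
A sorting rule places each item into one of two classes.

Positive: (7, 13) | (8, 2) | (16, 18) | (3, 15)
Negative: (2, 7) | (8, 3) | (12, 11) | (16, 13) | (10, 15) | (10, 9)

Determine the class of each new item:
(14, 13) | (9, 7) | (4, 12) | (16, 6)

Negative, Positive, Positive, Positive

The rule appears to be: sum is even.
(14, 13): 14+13 = 27 — fails this test, so Negative. (9, 7): 9+7 = 16 — satisfies this, so Positive. (4, 12): 4+12 = 16 — satisfies this, so Positive. (16, 6): 16+6 = 22 — satisfies this, so Positive.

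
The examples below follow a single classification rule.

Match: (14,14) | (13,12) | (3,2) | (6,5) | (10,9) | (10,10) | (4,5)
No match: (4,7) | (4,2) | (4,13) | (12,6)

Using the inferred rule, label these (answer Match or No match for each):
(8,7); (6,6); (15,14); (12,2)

The simplest hypothesis consistent with all the labels is: |first − second| ≤ 1.

Match, Match, Match, No match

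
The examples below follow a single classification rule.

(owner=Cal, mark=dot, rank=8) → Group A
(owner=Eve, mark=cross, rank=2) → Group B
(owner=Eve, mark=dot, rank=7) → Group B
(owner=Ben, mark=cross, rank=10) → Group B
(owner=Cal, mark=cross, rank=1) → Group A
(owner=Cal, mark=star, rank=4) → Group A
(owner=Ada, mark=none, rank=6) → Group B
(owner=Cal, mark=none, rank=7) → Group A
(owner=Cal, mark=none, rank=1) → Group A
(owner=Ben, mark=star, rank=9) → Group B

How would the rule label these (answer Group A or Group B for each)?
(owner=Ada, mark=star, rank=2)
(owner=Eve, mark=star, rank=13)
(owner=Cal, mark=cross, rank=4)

Group B, Group B, Group A

Looking at the examples, the only property every 'Group A' case has and every 'Group B' case lacks is: owner is Cal.
Group B: (owner=Ada, mark=star, rank=2), since owner is Ada. Group B: (owner=Eve, mark=star, rank=13), since owner is Eve. Group A: (owner=Cal, mark=cross, rank=4), since owner is Cal.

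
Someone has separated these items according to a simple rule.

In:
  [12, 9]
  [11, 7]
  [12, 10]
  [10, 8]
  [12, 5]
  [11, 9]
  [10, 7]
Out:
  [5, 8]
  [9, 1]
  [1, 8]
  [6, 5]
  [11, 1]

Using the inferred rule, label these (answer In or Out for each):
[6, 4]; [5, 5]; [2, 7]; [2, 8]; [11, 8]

Every 'In' example satisfies: sum ≥ 17. None of the 'Out' examples do.
[6, 4] → 6+4 = 10 → Out.
[5, 5] → 5+5 = 10 → Out.
[2, 7] → 2+7 = 9 → Out.
[2, 8] → 2+8 = 10 → Out.
[11, 8] → 11+8 = 19 → In.

Out, Out, Out, Out, In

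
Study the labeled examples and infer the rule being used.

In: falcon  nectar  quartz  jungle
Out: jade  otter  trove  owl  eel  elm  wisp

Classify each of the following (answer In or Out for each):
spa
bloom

Out, Out

The simplest hypothesis consistent with all the labels is: length 6.
Out: spa, since length 3.
Out: bloom, since length 5.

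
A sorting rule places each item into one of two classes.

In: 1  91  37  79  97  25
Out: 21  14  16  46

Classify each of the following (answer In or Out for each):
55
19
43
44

In, In, In, Out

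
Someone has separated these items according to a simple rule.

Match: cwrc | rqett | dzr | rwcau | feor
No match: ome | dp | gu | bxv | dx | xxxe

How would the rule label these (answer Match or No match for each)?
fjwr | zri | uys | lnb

Match, Match, No match, No match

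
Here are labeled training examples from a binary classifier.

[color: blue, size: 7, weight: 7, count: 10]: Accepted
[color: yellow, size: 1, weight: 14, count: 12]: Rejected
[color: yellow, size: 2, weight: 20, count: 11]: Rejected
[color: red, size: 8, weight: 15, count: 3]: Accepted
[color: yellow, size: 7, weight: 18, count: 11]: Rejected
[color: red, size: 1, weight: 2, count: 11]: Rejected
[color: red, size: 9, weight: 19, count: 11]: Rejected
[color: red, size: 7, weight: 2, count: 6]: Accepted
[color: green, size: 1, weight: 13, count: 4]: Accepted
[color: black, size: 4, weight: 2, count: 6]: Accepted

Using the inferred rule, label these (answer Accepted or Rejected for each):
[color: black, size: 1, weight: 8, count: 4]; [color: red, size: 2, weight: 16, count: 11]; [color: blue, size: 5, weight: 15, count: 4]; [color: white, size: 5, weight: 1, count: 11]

'Accepted' ⟺ count ≤ 10.

Accepted, Rejected, Accepted, Rejected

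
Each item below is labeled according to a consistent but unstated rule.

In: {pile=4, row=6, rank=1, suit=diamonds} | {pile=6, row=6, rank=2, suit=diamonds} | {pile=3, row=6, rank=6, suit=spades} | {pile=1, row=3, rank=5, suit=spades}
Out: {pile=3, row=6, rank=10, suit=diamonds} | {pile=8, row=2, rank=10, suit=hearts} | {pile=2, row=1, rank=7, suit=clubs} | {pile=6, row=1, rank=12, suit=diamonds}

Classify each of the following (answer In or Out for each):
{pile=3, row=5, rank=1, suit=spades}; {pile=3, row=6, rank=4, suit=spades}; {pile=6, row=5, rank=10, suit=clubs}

In, In, Out

'In' ⟺ rank ≤ 6.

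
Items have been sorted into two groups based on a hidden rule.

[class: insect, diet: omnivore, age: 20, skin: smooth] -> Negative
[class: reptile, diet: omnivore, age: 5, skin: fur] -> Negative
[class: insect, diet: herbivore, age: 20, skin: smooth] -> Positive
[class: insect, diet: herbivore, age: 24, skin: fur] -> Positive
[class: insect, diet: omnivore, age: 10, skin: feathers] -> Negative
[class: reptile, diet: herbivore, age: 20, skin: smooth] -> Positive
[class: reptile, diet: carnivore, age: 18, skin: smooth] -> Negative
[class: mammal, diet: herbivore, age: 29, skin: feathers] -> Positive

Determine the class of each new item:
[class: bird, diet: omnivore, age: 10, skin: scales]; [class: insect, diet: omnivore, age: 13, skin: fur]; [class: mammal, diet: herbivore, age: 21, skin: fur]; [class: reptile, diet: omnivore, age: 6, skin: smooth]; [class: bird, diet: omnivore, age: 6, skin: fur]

Negative, Negative, Positive, Negative, Negative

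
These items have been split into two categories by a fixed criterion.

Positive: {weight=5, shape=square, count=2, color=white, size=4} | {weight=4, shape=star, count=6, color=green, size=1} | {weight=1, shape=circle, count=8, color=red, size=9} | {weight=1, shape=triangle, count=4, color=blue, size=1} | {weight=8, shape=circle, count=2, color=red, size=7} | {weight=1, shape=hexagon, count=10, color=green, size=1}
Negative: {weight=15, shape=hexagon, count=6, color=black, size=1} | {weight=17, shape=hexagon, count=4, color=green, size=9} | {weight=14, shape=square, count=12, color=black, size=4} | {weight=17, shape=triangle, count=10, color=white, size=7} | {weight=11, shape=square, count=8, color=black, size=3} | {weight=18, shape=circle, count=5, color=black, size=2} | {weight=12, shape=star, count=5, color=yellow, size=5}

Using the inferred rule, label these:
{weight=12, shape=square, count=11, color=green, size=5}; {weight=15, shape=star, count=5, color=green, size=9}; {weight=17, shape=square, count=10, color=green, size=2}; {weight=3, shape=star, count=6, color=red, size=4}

The pattern is that an item is 'Positive' exactly when: weight ≤ 8.
{weight=12, shape=square, count=11, color=green, size=5} — weight = 12, hence Negative.
{weight=15, shape=star, count=5, color=green, size=9} — weight = 15, hence Negative.
{weight=17, shape=square, count=10, color=green, size=2} — weight = 17, hence Negative.
{weight=3, shape=star, count=6, color=red, size=4} — weight = 3, hence Positive.

Negative, Negative, Negative, Positive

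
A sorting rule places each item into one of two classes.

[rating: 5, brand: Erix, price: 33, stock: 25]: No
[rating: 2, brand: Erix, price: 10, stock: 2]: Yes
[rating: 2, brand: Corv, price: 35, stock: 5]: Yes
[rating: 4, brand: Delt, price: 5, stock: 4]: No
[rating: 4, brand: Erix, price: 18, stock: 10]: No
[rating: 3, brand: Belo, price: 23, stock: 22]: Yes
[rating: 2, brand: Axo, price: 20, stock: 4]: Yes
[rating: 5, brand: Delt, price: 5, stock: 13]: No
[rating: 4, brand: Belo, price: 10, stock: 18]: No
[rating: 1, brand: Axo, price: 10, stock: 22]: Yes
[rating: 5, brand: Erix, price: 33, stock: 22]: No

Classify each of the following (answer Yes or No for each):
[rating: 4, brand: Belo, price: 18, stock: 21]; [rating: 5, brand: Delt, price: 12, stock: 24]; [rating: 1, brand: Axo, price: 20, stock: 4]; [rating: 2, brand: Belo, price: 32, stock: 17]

All 'Yes' examples share one property — rating ≤ 3 — and every 'No' example lacks it.

No, No, Yes, Yes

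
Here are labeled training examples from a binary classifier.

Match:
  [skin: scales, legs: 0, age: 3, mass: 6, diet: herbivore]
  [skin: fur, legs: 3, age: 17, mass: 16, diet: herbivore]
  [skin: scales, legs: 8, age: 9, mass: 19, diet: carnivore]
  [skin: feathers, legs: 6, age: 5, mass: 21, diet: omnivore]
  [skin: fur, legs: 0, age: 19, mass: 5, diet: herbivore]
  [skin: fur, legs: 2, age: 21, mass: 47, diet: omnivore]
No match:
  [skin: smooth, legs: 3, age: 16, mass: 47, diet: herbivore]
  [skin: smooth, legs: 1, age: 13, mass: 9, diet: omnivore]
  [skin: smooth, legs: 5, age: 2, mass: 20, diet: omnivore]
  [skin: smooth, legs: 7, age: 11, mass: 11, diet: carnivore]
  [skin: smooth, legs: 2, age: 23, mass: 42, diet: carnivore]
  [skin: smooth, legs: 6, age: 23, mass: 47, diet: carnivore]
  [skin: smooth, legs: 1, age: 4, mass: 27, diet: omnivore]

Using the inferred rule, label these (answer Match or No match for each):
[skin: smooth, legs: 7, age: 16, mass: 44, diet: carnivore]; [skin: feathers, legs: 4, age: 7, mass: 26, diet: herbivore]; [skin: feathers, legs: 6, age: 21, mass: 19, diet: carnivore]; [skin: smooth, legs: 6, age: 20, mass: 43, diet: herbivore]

No match, Match, Match, No match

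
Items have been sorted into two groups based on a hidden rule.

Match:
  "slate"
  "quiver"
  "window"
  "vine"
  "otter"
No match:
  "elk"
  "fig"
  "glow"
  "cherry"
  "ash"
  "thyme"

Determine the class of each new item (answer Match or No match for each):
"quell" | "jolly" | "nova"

Match, No match, Match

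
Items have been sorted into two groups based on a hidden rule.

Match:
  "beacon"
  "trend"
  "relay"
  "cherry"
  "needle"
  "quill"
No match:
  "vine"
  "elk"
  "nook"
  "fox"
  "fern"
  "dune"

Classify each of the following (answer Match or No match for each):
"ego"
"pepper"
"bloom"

No match, Match, Match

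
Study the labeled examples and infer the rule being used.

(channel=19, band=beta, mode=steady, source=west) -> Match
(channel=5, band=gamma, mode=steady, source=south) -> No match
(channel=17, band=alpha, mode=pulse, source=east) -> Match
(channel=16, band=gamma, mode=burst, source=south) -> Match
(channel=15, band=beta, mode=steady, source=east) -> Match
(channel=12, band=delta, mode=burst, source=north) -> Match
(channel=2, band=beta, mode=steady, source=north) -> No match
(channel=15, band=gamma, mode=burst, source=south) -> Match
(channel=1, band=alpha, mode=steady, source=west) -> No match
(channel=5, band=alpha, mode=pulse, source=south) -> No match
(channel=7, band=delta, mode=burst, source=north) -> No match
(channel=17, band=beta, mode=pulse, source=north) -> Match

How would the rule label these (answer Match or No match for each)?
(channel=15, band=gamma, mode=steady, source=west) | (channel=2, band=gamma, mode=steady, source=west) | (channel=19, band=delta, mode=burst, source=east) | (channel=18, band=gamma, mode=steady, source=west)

Match, No match, Match, Match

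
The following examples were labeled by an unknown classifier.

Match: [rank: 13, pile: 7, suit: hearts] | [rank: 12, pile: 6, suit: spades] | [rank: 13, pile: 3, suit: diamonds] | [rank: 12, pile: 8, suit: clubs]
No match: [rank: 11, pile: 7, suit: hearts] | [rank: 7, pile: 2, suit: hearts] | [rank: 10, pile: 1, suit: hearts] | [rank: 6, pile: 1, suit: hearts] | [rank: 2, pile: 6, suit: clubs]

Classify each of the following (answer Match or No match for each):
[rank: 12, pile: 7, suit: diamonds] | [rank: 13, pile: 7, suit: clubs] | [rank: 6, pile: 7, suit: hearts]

Match, Match, No match

The pattern is that an item is 'Match' exactly when: rank ≥ 12.
[rank: 12, pile: 7, suit: diamonds] → rank = 12 → Match.
[rank: 13, pile: 7, suit: clubs] → rank = 13 → Match.
[rank: 6, pile: 7, suit: hearts] → rank = 6 → No match.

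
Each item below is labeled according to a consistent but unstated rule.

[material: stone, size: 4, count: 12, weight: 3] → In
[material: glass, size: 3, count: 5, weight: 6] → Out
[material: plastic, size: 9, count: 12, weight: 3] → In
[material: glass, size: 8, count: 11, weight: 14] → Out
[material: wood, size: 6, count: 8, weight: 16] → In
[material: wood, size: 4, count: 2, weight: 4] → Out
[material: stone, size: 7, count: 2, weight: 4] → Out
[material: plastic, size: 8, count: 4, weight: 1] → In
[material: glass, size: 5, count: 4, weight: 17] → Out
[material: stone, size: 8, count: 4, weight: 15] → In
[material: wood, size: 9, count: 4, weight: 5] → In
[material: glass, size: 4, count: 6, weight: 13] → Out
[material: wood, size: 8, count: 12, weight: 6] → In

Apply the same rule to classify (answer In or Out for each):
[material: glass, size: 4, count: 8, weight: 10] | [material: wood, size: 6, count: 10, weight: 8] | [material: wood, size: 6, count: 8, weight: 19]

Out, In, In

The pattern is that an item is 'In' exactly when: material is not glass AND count ≥ 4.
[material: glass, size: 4, count: 8, weight: 10]: Out (material is glass, count = 8).
[material: wood, size: 6, count: 10, weight: 8]: In (material is wood, count = 10).
[material: wood, size: 6, count: 8, weight: 19]: In (material is wood, count = 8).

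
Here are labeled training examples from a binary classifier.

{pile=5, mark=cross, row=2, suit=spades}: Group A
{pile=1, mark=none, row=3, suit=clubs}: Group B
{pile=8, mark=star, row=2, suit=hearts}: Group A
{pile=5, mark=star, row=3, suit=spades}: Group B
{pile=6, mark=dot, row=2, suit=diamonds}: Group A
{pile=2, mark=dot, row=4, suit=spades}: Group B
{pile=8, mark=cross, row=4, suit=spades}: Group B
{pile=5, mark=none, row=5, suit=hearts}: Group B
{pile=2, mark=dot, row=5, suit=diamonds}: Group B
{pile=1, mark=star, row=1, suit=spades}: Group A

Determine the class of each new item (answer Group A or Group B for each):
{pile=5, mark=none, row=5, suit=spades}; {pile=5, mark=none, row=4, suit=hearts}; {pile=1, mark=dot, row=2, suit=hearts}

Rule: row ≤ 2. This holds for each 'Group A' example and fails for each 'Group B' one.
{pile=5, mark=none, row=5, suit=spades}: Group B (row = 5). {pile=5, mark=none, row=4, suit=hearts}: Group B (row = 4). {pile=1, mark=dot, row=2, suit=hearts}: Group A (row = 2).

Group B, Group B, Group A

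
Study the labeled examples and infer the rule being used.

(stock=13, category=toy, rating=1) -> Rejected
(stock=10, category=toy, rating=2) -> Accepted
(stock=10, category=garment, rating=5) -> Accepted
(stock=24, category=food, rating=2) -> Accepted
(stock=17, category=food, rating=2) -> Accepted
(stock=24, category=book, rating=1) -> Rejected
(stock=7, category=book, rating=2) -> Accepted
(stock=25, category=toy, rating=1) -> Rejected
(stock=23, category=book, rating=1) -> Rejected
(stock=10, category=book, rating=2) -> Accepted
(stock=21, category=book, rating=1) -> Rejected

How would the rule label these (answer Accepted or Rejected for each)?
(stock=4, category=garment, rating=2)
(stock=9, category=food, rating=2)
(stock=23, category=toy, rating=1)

The pattern is that an item is 'Accepted' exactly when: rating ≥ 2.

Accepted, Accepted, Rejected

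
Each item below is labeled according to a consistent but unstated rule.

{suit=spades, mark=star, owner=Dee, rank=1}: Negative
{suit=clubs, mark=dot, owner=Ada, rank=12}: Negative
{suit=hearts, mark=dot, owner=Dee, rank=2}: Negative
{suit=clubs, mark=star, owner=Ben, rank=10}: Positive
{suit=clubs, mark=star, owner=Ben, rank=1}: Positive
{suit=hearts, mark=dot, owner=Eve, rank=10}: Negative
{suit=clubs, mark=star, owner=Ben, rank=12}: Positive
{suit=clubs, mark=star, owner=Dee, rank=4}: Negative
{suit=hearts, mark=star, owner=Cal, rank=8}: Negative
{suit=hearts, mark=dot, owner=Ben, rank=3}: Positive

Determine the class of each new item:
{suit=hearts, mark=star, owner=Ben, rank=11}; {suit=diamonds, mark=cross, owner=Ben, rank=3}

Positive, Positive

'Positive' ⟺ owner is Ben.
{suit=hearts, mark=star, owner=Ben, rank=11}: owner is Ben, has this property → Positive.
{suit=diamonds, mark=cross, owner=Ben, rank=3}: owner is Ben, has this property → Positive.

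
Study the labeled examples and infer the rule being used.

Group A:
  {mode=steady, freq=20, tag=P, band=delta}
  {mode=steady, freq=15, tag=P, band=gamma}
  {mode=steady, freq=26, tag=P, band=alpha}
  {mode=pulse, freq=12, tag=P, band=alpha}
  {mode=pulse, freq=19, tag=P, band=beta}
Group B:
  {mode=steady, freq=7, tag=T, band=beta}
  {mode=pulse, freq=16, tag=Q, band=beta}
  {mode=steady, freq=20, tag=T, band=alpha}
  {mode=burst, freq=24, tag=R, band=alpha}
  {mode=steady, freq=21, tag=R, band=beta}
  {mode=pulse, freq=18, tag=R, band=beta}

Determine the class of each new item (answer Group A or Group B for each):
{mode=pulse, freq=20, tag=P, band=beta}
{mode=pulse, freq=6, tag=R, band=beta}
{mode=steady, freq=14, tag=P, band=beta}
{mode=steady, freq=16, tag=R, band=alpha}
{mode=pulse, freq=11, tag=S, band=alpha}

Group A, Group B, Group A, Group B, Group B

The rule appears to be: tag is P.
Group A: {mode=pulse, freq=20, tag=P, band=beta}, since tag is P. Group B: {mode=pulse, freq=6, tag=R, band=beta}, since tag is R. Group A: {mode=steady, freq=14, tag=P, band=beta}, since tag is P. Group B: {mode=steady, freq=16, tag=R, band=alpha}, since tag is R. Group B: {mode=pulse, freq=11, tag=S, band=alpha}, since tag is S.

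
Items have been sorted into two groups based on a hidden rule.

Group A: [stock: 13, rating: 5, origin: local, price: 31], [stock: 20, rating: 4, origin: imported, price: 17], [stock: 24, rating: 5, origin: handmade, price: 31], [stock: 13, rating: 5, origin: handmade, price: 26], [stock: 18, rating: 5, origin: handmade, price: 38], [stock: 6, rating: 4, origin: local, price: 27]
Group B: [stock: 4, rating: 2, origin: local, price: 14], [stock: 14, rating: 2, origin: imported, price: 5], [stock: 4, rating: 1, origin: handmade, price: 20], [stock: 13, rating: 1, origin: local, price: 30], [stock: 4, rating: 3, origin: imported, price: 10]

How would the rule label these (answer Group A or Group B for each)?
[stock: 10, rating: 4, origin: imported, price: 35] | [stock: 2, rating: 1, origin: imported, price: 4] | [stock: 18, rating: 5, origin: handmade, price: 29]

A rule that fits every label: rating ≥ 4 — true of each 'Group A' example, false of each 'Group B' one.
[stock: 10, rating: 4, origin: imported, price: 35]: rating = 4, satisfies this → Group A. [stock: 2, rating: 1, origin: imported, price: 4]: rating = 1, lacks this property → Group B. [stock: 18, rating: 5, origin: handmade, price: 29]: rating = 5, satisfies this → Group A.

Group A, Group B, Group A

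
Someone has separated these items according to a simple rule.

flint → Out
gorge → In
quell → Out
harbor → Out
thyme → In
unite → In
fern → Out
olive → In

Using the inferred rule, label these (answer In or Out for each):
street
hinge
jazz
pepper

'In' ⟺ ends with 'e'.
street: Out (ends with 't').
hinge: In (ends with 'e').
jazz: Out (ends with 'z').
pepper: Out (ends with 'r').

Out, In, Out, Out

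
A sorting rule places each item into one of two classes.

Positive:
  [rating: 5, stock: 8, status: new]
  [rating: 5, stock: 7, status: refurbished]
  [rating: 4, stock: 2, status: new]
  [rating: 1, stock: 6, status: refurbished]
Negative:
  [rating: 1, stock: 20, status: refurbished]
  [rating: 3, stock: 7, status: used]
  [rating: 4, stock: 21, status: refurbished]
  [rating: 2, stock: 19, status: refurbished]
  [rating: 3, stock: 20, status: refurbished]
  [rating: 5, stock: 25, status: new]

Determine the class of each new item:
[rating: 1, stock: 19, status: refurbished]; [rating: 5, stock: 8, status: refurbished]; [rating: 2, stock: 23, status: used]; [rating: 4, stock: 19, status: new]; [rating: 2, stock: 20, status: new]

Negative, Positive, Negative, Negative, Negative

The simplest hypothesis consistent with all the labels is: stock ≤ 8 AND rating ≠ 3.
[rating: 1, stock: 19, status: refurbished]: stock = 19, rating = 1, fails this test → Negative.
[rating: 5, stock: 8, status: refurbished]: stock = 8, rating = 5, meets the rule → Positive.
[rating: 2, stock: 23, status: used]: stock = 23, rating = 2, fails this test → Negative.
[rating: 4, stock: 19, status: new]: stock = 19, rating = 4, fails this test → Negative.
[rating: 2, stock: 20, status: new]: stock = 20, rating = 2, fails this test → Negative.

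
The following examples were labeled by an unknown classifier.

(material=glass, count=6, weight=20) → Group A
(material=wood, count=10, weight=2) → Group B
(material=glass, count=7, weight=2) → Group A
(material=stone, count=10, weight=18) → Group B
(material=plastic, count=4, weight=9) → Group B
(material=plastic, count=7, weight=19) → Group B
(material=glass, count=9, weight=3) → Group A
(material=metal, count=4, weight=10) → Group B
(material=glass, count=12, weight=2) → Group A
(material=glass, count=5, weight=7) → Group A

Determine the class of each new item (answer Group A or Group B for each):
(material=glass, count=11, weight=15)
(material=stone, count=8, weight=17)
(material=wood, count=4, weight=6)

Every 'Group A' example satisfies: material is glass. None of the 'Group B' examples do.
(material=glass, count=11, weight=15) — material is glass, hence Group A. (material=stone, count=8, weight=17) — material is stone, hence Group B. (material=wood, count=4, weight=6) — material is wood, hence Group B.

Group A, Group B, Group B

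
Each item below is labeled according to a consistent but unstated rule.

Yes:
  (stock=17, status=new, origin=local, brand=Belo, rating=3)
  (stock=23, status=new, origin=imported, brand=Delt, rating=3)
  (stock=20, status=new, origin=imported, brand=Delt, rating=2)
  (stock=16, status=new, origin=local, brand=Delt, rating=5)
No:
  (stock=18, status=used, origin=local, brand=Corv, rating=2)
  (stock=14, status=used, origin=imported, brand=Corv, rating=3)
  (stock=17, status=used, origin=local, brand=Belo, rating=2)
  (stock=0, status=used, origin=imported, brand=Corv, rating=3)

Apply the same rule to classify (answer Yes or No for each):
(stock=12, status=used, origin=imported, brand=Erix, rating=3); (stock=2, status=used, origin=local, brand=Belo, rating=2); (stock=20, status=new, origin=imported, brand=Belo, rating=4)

The classifier is using: status is new.

No, No, Yes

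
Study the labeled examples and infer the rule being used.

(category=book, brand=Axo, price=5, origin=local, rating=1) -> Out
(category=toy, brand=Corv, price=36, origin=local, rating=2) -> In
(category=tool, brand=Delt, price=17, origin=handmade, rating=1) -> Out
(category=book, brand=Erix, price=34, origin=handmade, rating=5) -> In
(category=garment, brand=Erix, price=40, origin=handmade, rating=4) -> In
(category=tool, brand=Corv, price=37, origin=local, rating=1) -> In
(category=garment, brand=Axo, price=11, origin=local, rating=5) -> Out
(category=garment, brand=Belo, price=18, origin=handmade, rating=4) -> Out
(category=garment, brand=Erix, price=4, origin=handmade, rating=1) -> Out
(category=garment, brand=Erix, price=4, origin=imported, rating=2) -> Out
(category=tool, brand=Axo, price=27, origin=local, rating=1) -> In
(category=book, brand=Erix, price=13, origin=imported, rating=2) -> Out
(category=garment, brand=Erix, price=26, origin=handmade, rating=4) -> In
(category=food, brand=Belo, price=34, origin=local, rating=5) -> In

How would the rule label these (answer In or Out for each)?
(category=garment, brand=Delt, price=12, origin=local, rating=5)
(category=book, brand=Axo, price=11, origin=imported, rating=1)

The classifier is using: price ≥ 26.
(category=garment, brand=Delt, price=12, origin=local, rating=5): price = 12 — doesn't qualify, so Out.
(category=book, brand=Axo, price=11, origin=imported, rating=1): price = 11 — doesn't qualify, so Out.

Out, Out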